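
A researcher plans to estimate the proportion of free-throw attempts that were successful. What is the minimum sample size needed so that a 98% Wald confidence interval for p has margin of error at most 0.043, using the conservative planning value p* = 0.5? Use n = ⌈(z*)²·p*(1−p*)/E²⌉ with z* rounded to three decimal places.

n = 732

For 98% confidence, z* = 2.326.
p*(1−p*) = 0.50·0.50 = 0.2500.
Required n before rounding: 5.410276 × 0.2500 / 0.043² = 731.514.
⌈731.514⌉ = 732.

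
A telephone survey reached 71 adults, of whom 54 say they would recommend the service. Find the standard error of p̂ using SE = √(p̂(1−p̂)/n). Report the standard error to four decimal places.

SE = 0.0506

The sample proportion is 54/71 = 0.76056.
p̂(1−p̂) = 0.182108.
Dividing by n and taking the root: √0.002564901 = 0.0506.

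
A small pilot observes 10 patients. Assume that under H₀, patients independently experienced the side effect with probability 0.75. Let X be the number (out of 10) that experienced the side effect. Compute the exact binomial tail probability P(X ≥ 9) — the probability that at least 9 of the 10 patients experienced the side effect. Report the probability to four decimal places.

P = 0.2440

X ~ Binomial(n=10, p=0.75).
P(X ≥ 9) = C(10,9)·0.75^9·0.25^1 + C(10,10)·0.75^10·0.25^0.
= 0.187712 + 0.056314 = 0.2440.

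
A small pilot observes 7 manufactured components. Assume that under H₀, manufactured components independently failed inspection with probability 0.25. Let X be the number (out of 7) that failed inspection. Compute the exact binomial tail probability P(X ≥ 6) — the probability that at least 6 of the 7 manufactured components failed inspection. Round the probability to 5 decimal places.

X ~ Binomial(n=7, p=0.25).
P(X ≥ 6) = C(7,6)·0.25^6·0.75^1 + C(7,7)·0.25^7·0.75^0.
= 0.001282 + 0.000061 = 0.00134.

P = 0.00134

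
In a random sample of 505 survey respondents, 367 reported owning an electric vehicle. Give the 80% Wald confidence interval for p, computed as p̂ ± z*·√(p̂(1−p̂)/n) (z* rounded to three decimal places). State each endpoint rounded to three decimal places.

(0.701, 0.752)

Sample proportion p̂ = 367/505 = 0.72673.
Standard error of p̂: √(0.198592/505) = √0.000393252 = 0.019831.
For 80% confidence, z* = 1.282.
Margin of error: 1.282 × 0.019831 = 0.02542.
CI: 0.72673 ± 0.02542 = (0.701, 0.752).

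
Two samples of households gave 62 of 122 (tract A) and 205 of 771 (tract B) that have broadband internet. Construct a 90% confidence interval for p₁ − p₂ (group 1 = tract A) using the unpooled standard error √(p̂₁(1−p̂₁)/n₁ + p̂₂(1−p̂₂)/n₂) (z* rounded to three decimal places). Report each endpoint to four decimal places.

(0.1634, 0.3212)

p̂₁ = 62/122 = 0.50820, p̂₂ = 205/771 = 0.26589; p̂₁ − p̂₂ = 0.24231.
SE = √(0.002048630 + 0.000253167) = √0.002301797 = 0.047977.
The 90% critical value is z* = 1.645. Margin of error = 0.07892.
Interval: 0.24231 ± 0.07892 → (0.1634, 0.3212).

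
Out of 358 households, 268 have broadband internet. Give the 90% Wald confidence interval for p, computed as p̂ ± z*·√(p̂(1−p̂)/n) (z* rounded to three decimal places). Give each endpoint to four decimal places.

(0.7109, 0.7863)

p̂ = 268/358 = 0.74860.
Standard error of p̂: √(0.188196/358) = √0.000525688 = 0.022928.
z* = 1.645 at the 90% level.
Margin of error: 1.645 × 0.022928 = 0.03772.
Interval: 0.74860 ± 0.03772 → (0.7109, 0.7863).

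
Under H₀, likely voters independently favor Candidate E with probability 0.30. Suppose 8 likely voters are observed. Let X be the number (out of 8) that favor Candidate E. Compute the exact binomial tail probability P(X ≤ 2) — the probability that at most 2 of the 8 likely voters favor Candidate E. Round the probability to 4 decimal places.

X is binomial with n = 8 and p = 0.30.
P(X ≤ 2) = C(8,0)·0.30^0·0.70^8 + C(8,1)·0.30^1·0.70^7 + C(8,2)·0.30^2·0.70^6.
= 0.057648 + 0.197650 + 0.296475 = 0.5518.

P = 0.5518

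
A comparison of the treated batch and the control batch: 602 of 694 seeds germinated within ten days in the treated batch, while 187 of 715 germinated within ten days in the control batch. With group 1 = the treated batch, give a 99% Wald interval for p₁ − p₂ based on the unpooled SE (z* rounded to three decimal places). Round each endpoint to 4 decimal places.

(0.5521, 0.6597)

p̂₁ = 602/694 = 0.86744, p̂₂ = 187/715 = 0.26154; p̂₁ − p̂₂ = 0.60590.
SE = √(0.000165694 + 0.000270120) = √0.000435814 = 0.020876.
z* = 2.576 at the 99% level. Margin = 2.576·0.020876 = 0.05378.
CI: 0.60590 ± 0.05378 = (0.5521, 0.6597).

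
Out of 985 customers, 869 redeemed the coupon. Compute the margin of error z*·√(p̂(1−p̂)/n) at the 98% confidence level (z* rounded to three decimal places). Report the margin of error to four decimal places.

The sample proportion is 869/985 = 0.88223.
SE = √(p̂(1−p̂)/n) = √(0.103898/985) = 0.010270.
The 98% critical value is z* = 2.326.
ME = 2.326·0.010270 = 0.0239.

ME = 0.0239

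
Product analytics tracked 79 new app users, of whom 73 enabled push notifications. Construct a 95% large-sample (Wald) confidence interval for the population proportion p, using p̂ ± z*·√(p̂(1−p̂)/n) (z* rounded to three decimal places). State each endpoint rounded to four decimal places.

The sample proportion is 73/79 = 0.92405.
SE = √(p̂(1−p̂)/n) = √(0.070181/79) = 0.029806.
z* = 1.960 at the 95% level.
Margin = 1.960·0.029806 = 0.05842.
CI: 0.92405 ± 0.05842 = (0.8656, 0.9825).

(0.8656, 0.9825)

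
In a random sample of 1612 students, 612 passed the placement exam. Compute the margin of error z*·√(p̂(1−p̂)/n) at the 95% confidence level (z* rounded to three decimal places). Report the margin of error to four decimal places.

ME = 0.0237

With x = 612 successes in n = 1612, p̂ = 0.37965.
SE = √(p̂(1−p̂)/n) = √(0.235517/1612) = 0.012087.
The 95% critical value is z* = 1.960.
So ME = 0.0237.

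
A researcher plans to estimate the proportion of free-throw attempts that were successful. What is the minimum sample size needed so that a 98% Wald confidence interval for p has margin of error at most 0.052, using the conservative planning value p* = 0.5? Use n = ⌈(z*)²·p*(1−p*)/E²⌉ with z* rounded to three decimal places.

n = 501

z* = 2.326 at the 98% level.
p*(1−p*) = 0.2500.
Required n before rounding: 5.410276 × 0.2500 / 0.052² = 500.210.
Rounding up, n = 501.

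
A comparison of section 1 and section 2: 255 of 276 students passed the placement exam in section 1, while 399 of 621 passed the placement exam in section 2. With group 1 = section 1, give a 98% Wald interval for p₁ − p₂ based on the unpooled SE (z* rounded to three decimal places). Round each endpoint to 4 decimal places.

p̂₁ = 0.92391, p̂₂ = 0.64251, so the observed difference is 0.28140.
Unpooled SE = √(p̂₁(1−p̂₁)/n₁ + p̂₂(1−p̂₂)/n₂) = √(0.000254702 + 0.000369872) = 0.024991.
The 98% critical value is z* = 2.326. Margin = 2.326·0.024991 = 0.05813.
CI: 0.28140 ± 0.05813 = (0.2233, 0.3395).

(0.2233, 0.3395)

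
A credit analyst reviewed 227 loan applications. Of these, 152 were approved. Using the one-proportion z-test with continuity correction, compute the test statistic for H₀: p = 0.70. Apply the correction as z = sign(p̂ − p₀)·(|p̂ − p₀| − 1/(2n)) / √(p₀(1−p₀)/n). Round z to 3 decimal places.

The sample proportion is 152/227 = 0.66960. p̂ − p₀ = -0.030396.
Continuity correction 1/(2n) = 1/454 = 0.002203.
Corrected numerator: |-0.030396| − 0.002203 = 0.028193.
Under H₀, SE = √(p₀(1−p₀)/n) = √(0.70·0.30/227) = √0.000925110 = 0.030416.
z = (−)0.028193/0.030416 = -0.927.

z = -0.927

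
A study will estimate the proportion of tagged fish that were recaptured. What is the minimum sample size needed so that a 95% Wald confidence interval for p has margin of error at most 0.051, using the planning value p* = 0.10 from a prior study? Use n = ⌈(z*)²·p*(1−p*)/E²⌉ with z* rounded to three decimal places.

n = 133

The 95% critical value is z* = 1.960.
p*(1−p*) = 0.0900.
Required n before rounding: 3.841600 × 0.0900 / 0.051² = 132.927.
Rounding up, n = 133.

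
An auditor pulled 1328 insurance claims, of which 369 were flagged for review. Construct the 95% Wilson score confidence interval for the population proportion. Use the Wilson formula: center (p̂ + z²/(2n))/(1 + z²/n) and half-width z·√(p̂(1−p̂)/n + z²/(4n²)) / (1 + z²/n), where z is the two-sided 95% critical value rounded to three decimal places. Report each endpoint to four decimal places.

(0.2544, 0.3026)

Here p̂ = 369/1328 = 0.27786 and z = 1.960 (z² = 3.841600).
1 + z²/n = 1.002893.
Center = (0.27786 + 0.001446)/1.002893 = 0.27850.
Radicand: p̂(1−p̂)/n + z²/(4n²) = 0.000151095 + 0.000000545 = 0.000151640.
Half-width = 1.960·√0.000151640/1.002893 = 0.02407.
Interval: 0.27850 ± 0.02407 → (0.2544, 0.3026).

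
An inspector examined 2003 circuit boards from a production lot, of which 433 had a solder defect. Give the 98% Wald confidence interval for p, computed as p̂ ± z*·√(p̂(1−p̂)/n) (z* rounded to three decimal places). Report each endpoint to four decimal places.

(0.1948, 0.2376)

The sample proportion is 433/2003 = 0.21618.
SE = √(p̂(1−p̂)/n) = √(0.169444/2003) = 0.009198.
The 98% critical value is z* = 2.326.
Margin of error: 2.326 × 0.009198 = 0.02139.
So the interval runs from 0.1948 to 0.2376.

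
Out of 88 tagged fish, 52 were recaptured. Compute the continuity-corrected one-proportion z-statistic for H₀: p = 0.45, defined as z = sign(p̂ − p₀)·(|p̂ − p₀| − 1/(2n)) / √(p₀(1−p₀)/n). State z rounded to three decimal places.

The sample proportion is 52/88 = 0.59091. p̂ − p₀ = 0.140909.
1/(2n) = 0.005682.
Corrected numerator: |0.140909| − 0.005682 = 0.135227.
Under H₀, SE = √(p₀(1−p₀)/n) = √(0.45·0.55/88) = √0.002812500 = 0.053033.
z = (+)0.135227/0.053033 = 2.550.

z = 2.550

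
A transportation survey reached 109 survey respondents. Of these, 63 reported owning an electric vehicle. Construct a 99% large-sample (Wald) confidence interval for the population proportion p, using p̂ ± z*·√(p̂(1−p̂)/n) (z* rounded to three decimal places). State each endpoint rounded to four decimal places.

(0.4561, 0.6998)

With x = 63 successes in n = 109, p̂ = 0.57798.
SE = √(p̂(1−p̂)/n) = √(0.243919/109) = 0.047305.
For 99% confidence, z* = 2.576.
Margin of error: 2.576 × 0.047305 = 0.12186.
Interval: 0.57798 ± 0.12186 → (0.4561, 0.6998).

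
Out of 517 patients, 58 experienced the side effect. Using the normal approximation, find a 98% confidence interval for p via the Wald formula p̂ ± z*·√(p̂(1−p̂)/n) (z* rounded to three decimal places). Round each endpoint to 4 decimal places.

(0.0799, 0.1445)

p̂ = 58/517 = 0.11219.
Standard error of p̂: √(0.099600/517) = √0.000192650 = 0.013880.
For 98% confidence, z* = 2.326.
Margin = 2.326·0.013880 = 0.03228.
So the interval runs from 0.0799 to 0.1445.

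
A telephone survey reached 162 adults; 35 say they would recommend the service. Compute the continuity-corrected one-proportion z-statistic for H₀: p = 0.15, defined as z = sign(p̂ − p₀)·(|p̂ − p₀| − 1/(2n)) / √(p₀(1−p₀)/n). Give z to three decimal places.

z = 2.244

With x = 35 successes in n = 162, p̂ = 0.21605. p̂ − p₀ = 0.066049.
1/(2n) = 0.003086.
Corrected numerator: |0.066049| − 0.003086 = 0.062963.
SE₀ = √(0.15·0.85/162) = 0.028054.
z = +0.062963/0.028054 = 2.244.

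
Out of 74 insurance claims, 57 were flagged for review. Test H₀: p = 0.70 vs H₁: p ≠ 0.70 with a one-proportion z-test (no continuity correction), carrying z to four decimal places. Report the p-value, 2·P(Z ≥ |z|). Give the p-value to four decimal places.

With x = 57 successes in n = 74, p̂ = 0.77027.
Null standard error: √(0.70·0.30/74) = √0.002837838 = 0.053271.
z = (p̂ − p₀)/SE = (57/74 − 0.70)/0.053271 ≈ 1.3191.
p-value = 2·P(Z ≥ |z|) with z = 1.3191 → 0.1871.

p-value = 0.1871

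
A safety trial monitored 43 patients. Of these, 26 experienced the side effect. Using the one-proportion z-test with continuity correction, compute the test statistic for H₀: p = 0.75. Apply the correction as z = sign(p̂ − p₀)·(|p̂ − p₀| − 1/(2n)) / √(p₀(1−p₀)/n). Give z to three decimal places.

z = -2.025

p̂ = 26/43 = 0.60465. p̂ − p₀ = -0.145349.
1/(2n) = 0.011628.
Corrected numerator: |-0.145349| − 0.011628 = 0.133721.
Null standard error: √(0.75·0.25/43) = √0.004360465 = 0.066034.
z = (−)0.133721/0.066034 = -2.025.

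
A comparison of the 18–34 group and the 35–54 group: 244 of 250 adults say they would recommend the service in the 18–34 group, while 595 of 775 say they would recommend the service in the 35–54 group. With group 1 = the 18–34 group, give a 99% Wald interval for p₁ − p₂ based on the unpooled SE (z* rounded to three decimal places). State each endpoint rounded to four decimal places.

p̂₁ = 244/250 = 0.97600, p̂₂ = 595/775 = 0.76774; p̂₁ − p̂₂ = 0.20826.
SE = √(0.000093696 + 0.000230083) = √0.000323779 = 0.017994.
For 99% confidence, z* = 2.576. Margin of error = 0.04635.
Interval: 0.20826 ± 0.04635 → (0.1619, 0.2546).

(0.1619, 0.2546)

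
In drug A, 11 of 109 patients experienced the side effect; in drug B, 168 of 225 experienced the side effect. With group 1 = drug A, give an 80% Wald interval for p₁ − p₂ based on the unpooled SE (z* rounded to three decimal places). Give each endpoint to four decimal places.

p̂₁ = 0.10092, p̂₂ = 0.74667, so the observed difference is -0.64575.
SE = √(0.000832414 + 0.000840691) = √0.001673105 = 0.040904.
z* = 1.282 at the 80% level. Margin = 1.282·0.040904 = 0.05244.
So the interval runs from -0.6982 to -0.5933.

(-0.6982, -0.5933)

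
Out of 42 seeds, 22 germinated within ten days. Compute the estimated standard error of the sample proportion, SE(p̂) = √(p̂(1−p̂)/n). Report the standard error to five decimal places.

SE = 0.07706

p̂ = 22/42 = 0.52381.
p̂(1−p̂) = 0.249433.
SE = √(0.249433/42) = 0.07706.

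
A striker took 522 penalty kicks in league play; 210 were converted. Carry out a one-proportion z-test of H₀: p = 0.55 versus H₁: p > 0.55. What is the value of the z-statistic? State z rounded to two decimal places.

p̂ = 210/522 = 0.40230.
SE₀ = √(0.55·0.45/522) = 0.021775.
z = (p̂ − p₀)/SE = (0.40230 − 0.55)/0.021775 = -6.78.

z = -6.78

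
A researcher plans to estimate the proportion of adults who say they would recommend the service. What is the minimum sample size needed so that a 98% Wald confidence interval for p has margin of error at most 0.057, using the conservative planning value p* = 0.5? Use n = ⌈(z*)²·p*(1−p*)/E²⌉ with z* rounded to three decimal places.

n = 417

The 98% critical value is z* = 2.326.
p*(1−p*) = 0.2500.
(z*)²·p*(1−p*)/E² = 5.410276·0.2500/0.003249 = 416.303.
⌈416.303⌉ = 417.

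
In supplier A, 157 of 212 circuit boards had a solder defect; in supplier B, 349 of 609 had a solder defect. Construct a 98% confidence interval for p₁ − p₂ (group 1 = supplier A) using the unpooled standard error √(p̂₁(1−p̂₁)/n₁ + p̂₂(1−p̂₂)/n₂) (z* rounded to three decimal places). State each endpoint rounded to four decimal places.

p̂₁ = 157/212 = 0.74057, p̂₂ = 349/609 = 0.57307; p̂₁ − p̂₂ = 0.16750.
Unpooled SE = √(p̂₁(1−p̂₁)/n₁ + p̂₂(1−p̂₂)/n₂) = √(0.000906264 + 0.000401742) = 0.036166.
For 98% confidence, z* = 2.326. Margin of error = 0.08412.
Interval: 0.16750 ± 0.08412 → (0.0834, 0.2516).

(0.0834, 0.2516)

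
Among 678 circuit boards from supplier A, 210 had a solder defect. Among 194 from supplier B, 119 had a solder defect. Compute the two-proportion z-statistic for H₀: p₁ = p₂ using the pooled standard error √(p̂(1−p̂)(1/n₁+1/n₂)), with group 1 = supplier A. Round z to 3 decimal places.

p̂₁ = 210/678 = 0.30973, p̂₂ = 119/194 = 0.61340.
Pooled p̂ = (210+119)/(678+194) = 329/872 = 0.37729.
Pooled SE = √[0.2349431·0.00662957] ≈ 0.039466.
z = -0.30367/0.039466 = -7.694.

z = -7.694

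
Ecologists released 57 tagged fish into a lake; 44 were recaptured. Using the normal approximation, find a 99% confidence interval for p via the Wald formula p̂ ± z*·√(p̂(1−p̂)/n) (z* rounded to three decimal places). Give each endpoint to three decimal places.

Sample proportion p̂ = 44/57 = 0.77193.
Standard error of p̂: √(0.176054/57) = √0.003088670 = 0.055576.
The 99% critical value is z* = 2.576.
Margin of error: 2.576 × 0.055576 = 0.14316.
CI: 0.77193 ± 0.14316 = (0.629, 0.915).

(0.629, 0.915)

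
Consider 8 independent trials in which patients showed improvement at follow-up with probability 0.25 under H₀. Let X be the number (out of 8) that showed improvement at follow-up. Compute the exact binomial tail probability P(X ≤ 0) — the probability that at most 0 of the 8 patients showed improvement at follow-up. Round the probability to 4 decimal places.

P = 0.1001

X ~ Binomial(n=8, p=0.25).
P(X ≤ 0) = C(8,0)·0.25^0·0.75^8.
= 0.100113 = 0.1001.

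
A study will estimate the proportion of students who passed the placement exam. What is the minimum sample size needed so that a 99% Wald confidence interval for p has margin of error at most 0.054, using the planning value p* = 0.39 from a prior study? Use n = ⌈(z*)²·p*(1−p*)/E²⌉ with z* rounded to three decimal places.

The 99% critical value is z* = 2.576.
p*(1−p*) = 0.2379.
Required n before rounding: 6.635776 × 0.2379 / 0.054² = 541.376.
Rounding up, n = 542.

n = 542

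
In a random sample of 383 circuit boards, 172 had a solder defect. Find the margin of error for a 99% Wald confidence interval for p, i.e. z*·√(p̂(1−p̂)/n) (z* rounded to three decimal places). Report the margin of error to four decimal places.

With x = 172 successes in n = 383, p̂ = 0.44909.
SE = √(p̂(1−p̂)/n) = √(0.247408/383) = 0.025416.
The 99% critical value is z* = 2.576.
So ME = 0.0655.

ME = 0.0655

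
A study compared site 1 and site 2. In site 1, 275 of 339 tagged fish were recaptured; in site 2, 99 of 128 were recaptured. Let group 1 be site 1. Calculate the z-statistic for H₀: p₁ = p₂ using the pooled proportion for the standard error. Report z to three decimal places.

z = 0.912

Sample proportions: p̂₁ = 275/339 = 0.81121 and p̂₂ = 99/128 = 0.77344.
Pooled p̂ = (275+99)/(339+128) = 374/467 = 0.80086.
SE = √[p̂(1−p̂)(1/n₁+1/n₂)] = √[0.80086·0.19914·(1/339+1/128)] ≈ 0.041430.
z = 0.03777/0.041430 = 0.912.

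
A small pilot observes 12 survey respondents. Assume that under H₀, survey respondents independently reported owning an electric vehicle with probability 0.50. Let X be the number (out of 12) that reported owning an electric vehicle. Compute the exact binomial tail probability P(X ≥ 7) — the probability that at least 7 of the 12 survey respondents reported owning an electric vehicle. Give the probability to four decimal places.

P = 0.3872

X is binomial with n = 12 and p = 0.50.
P(X ≥ 7) = Σ_{j=7}^{12} C(12,j)·0.50^j·0.50^{12−j}.
= 0.193359 + 0.120850 + 0.053711 + 0.016113 + 0.002930 + 0.000244 = 0.3872.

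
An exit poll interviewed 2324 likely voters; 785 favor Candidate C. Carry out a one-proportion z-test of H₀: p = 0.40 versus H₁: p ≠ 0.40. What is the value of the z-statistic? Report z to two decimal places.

The sample proportion is 785/2324 = 0.33778.
SE₀ = √(0.40·0.60/2324) = 0.010162.
z = (p̂ − p₀)/SE = (0.33778 − 0.40)/0.010162 = -6.12.

z = -6.12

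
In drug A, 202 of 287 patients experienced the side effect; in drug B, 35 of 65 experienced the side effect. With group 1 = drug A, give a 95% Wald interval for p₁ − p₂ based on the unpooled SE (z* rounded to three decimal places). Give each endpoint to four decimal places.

(0.0332, 0.2976)

p̂₁ = 0.70383, p̂₂ = 0.53846, so the observed difference is 0.16537.
Unpooled SE = √(p̂₁(1−p̂₁)/n₁ + p̂₂(1−p̂₂)/n₂) = √(0.000726314 + 0.003823396) = 0.067452.
The 95% critical value is z* = 1.960. Margin = 1.960·0.067452 = 0.13221.
Interval: 0.16537 ± 0.13221 → (0.0332, 0.2976).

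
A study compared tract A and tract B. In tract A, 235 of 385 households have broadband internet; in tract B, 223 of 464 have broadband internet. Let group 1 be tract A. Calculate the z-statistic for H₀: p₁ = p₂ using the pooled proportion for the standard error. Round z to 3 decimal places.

z = 3.777

p̂₁ = 235/385 = 0.61039, p̂₂ = 223/464 = 0.48060.
Pooling: p̂ = 458/849 = 0.53946.
SE = √[p̂(1−p̂)(1/n₁+1/n₂)] = √[0.53946·0.46054·(1/385+1/464)] ≈ 0.034362.
z = (p̂₁ − p̂₂)/SE = (0.61039 − 0.48060)/0.034362 = 0.12979/0.034362 = 3.777.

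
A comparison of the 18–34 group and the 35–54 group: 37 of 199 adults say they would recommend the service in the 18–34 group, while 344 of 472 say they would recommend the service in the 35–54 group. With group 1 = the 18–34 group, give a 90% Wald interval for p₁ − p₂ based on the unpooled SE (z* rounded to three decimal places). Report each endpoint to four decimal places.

p̂₁ = 37/199 = 0.18593, p̂₂ = 344/472 = 0.72881; p̂₁ − p̂₂ = -0.54288.
SE = √(0.000760602 + 0.000418738) = √0.001179340 = 0.034342.
The 90% critical value is z* = 1.645. Margin of error = 0.05649.
So the interval runs from -0.5994 to -0.4864.

(-0.5994, -0.4864)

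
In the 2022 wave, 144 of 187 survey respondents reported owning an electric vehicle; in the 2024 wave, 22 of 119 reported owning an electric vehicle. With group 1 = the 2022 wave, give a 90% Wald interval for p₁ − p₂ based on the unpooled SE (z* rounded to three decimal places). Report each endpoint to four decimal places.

(0.5078, 0.6626)

p̂₁ = 144/187 = 0.77005, p̂₂ = 22/119 = 0.18487; p̂₁ − p̂₂ = 0.58518.
Unpooled SE = √(p̂₁(1−p̂₁)/n₁ + p̂₂(1−p̂₂)/n₂) = √(0.000946904 + 0.001266349) = 0.047045.
The 90% critical value is z* = 1.645. Margin = 1.645·0.047045 = 0.07739.
Interval: 0.58518 ± 0.07739 → (0.5078, 0.6626).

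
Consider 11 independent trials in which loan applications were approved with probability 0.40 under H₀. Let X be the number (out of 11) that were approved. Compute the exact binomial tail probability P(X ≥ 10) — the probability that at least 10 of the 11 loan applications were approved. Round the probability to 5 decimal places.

P = 0.00073

X ~ Binomial(n=11, p=0.40).
P(X ≥ 10) = C(11,10)·0.40^10·0.60^1 + C(11,11)·0.40^11·0.60^0.
= 0.000692 + 0.000042 = 0.00073.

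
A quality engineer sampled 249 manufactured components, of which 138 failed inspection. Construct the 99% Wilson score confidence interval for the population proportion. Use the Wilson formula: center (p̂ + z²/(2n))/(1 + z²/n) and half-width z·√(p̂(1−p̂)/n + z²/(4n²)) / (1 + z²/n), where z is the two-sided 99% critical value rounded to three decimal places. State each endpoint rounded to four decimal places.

p̂ = 138/249 = 0.55422; z = 2.576, so z² = 6.635776.
Denominator 1 + z²/n = 1 + 6.635776/249 = 1.026650.
Center = (0.55422 + 0.013325)/1.026650 = 0.55281.
Radicand: p̂(1−p̂)/n + z²/(4n²) = 0.000992211 + 0.000026757 = 0.001018968.
Half-width = 2.576·√0.001018968/1.026650 = 0.08009.
CI: 0.55281 ± 0.08009 = (0.4727, 0.6329).

(0.4727, 0.6329)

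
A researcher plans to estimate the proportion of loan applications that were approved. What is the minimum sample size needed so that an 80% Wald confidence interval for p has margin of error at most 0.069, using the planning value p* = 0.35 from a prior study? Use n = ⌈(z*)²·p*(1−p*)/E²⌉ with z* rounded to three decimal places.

For 80% confidence, z* = 1.282.
p*(1−p*) = 0.35·0.65 = 0.2275.
Required n before rounding: 1.643524 × 0.2275 / 0.069² = 78.534.
⌈78.534⌉ = 79.

n = 79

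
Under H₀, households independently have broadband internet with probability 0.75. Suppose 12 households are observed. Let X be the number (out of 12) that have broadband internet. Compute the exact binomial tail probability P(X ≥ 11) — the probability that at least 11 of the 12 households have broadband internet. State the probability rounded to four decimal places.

X ~ Binomial(n=12, p=0.75).
P(X ≥ 11) = C(12,11)·0.75^11·0.25^1 + C(12,12)·0.75^12·0.25^0.
= 0.126705 + 0.031676 = 0.1584.

P = 0.1584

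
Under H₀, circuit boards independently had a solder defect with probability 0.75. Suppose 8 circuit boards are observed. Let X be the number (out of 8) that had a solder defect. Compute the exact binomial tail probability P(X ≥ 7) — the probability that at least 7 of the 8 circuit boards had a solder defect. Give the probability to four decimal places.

P = 0.3671

X ~ Binomial(n=8, p=0.75).
P(X ≥ 7) = C(8,7)·0.75^7·0.25^1 + C(8,8)·0.75^8·0.25^0.
= 0.266968 + 0.100113 = 0.3671.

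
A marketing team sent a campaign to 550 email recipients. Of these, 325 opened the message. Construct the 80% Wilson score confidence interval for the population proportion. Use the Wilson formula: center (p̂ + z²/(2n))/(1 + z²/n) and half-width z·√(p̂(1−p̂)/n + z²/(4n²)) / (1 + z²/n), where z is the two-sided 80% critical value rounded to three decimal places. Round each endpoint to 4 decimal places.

(0.5638, 0.6175)

p̂ = 325/550 = 0.59091; z = 1.282, so z² = 1.643524.
1 + z²/n = 1.002988.
Center = (0.59091 + 0.001494)/1.002988 = 0.59064.
Radicand: p̂(1−p̂)/n + z²/(4n²) = 0.000439519 + 0.000001358 = 0.000440877.
Half-width = 1.282·√0.000440877/1.002988 = 0.02684.
So the interval runs from 0.5638 to 0.6175.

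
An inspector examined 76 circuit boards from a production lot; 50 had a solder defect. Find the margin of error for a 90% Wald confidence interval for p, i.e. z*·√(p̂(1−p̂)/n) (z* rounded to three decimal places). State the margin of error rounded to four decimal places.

ME = 0.0895

p̂ = 50/76 = 0.65789.
SE(p̂) = √(0.65789·0.34211/76) = 0.054419.
z* = 1.645 at the 90% level.
So ME = 0.0895.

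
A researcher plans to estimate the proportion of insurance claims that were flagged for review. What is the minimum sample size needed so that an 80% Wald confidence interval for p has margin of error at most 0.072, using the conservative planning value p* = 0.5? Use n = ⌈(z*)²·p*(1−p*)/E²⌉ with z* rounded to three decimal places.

For 80% confidence, z* = 1.282.
p*(1−p*) = 0.50·0.50 = 0.2500.
Required n before rounding: 1.643524 × 0.2500 / 0.072² = 79.259.
⌈79.259⌉ = 80.

n = 80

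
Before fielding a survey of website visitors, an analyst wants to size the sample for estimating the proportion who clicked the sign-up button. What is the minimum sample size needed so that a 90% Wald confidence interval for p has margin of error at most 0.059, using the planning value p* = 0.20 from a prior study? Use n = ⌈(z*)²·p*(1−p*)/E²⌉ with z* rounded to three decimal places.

The 90% critical value is z* = 1.645.
p*(1−p*) = 0.1600.
Required n before rounding: 2.706025 × 0.1600 / 0.059² = 124.379.
⌈124.379⌉ = 125.

n = 125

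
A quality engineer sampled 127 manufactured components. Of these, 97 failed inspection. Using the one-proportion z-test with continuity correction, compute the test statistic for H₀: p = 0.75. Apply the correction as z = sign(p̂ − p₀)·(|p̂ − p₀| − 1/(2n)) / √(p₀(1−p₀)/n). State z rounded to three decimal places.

z = 0.256

p̂ = 97/127 = 0.76378. p̂ − p₀ = 0.013780.
1/(2n) = 0.003937.
Corrected numerator: |0.013780| − 0.003937 = 0.009843.
Under H₀, SE = √(p₀(1−p₀)/n) = √(0.75·0.25/127) = √0.001476378 = 0.038424.
z = +0.009843/0.038424 = 0.256.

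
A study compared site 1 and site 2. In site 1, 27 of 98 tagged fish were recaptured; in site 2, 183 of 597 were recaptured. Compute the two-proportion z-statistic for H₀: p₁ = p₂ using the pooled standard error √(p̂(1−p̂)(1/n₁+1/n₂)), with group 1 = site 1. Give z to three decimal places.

z = -0.620

Sample proportions: p̂₁ = 27/98 = 0.27551 and p̂₂ = 183/597 = 0.30653.
Pooled p̂ = (27+183)/(98+597) = 210/695 = 0.30216.
Pooled SE = √[0.2108587·0.01187912] ≈ 0.050048.
z = (p̂₁ − p̂₂)/SE = (0.27551 − 0.30653)/0.050048 = -0.03102/0.050048 = -0.620.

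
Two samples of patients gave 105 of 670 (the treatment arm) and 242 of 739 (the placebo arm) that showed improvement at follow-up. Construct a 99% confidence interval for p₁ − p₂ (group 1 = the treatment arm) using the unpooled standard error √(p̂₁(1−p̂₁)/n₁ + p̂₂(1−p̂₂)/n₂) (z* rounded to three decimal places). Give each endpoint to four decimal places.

(-0.2281, -0.1134)

p̂₁ = 0.15672, p̂₂ = 0.32747, so the observed difference is -0.17075.
Unpooled SE = √(p̂₁(1−p̂₁)/n₁ + p̂₂(1−p̂₂)/n₂) = √(0.000197248 + 0.000298015) = 0.022255.
The 99% critical value is z* = 2.576. Margin of error = 0.05733.
CI: -0.17075 ± 0.05733 = (-0.2281, -0.1134).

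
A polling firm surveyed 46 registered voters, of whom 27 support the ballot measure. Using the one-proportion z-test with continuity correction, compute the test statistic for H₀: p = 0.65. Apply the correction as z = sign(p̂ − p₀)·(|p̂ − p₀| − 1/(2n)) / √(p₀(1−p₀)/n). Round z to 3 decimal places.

z = -0.742

Sample proportion p̂ = 27/46 = 0.58696. p̂ − p₀ = -0.063043.
Continuity correction 1/(2n) = 1/92 = 0.010870.
Corrected numerator: |-0.063043| − 0.010870 = 0.052173.
Null standard error: √(0.65·0.35/46) = √0.004945652 = 0.070325.
z = (−)0.052173/0.070325 = -0.742.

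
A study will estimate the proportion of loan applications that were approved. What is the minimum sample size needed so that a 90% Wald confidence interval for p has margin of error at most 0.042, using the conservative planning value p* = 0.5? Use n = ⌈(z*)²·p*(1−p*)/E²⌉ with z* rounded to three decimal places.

n = 384

For 90% confidence, z* = 1.645.
p*(1−p*) = 0.2500.
(z*)²·p*(1−p*)/E² = 2.706025·0.2500/0.001764 = 383.507.
Rounding up, n = 384.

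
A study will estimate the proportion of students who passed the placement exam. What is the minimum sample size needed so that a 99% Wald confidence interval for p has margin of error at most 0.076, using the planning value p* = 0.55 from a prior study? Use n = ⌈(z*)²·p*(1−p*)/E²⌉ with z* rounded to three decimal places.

n = 285

The 99% critical value is z* = 2.576.
p*(1−p*) = 0.2475.
Required n before rounding: 6.635776 × 0.2475 / 0.076² = 284.341.
⌈284.341⌉ = 285.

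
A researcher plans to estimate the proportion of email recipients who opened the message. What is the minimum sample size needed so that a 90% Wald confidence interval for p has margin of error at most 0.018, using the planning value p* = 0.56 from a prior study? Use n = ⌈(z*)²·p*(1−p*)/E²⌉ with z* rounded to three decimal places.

n = 2058

For 90% confidence, z* = 1.645.
p*(1−p*) = 0.56·0.44 = 0.2464.
(z*)²·p*(1−p*)/E² = 2.706025·0.2464/0.000324 = 2057.915.
⌈2057.915⌉ = 2058.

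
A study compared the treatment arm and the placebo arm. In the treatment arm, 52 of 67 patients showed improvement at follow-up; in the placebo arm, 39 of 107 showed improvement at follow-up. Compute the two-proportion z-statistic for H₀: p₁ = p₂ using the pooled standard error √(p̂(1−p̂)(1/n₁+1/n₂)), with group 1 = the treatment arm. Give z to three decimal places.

z = 5.290

p̂₁ = 52/67 = 0.77612, p̂₂ = 39/107 = 0.36449.
Pooling: p̂ = 91/174 = 0.52299.
Pooled SE = √[0.2494715·0.02427117] ≈ 0.077814.
z = (p̂₁ − p̂₂)/SE = (0.77612 − 0.36449)/0.077814 = 0.41163/0.077814 = 5.290.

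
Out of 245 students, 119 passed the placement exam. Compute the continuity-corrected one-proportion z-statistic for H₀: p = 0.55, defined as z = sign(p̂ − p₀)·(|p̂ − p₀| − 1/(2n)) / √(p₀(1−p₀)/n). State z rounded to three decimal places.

Sample proportion p̂ = 119/245 = 0.48571. p̂ − p₀ = -0.064286.
Continuity correction 1/(2n) = 1/490 = 0.002041.
Corrected numerator: |-0.064286| − 0.002041 = 0.062245.
SE₀ = √(0.55·0.45/245) = 0.031784.
z = (−)0.062245/0.031784 = -1.958.

z = -1.958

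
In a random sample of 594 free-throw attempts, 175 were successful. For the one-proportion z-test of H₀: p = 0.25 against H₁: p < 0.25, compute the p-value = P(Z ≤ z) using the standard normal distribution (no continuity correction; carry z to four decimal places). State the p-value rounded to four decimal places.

p-value = 0.9940

The sample proportion is 175/594 = 0.29461.
Under H₀, SE = √(p₀(1−p₀)/n) = √(0.25·0.75/594) = √0.000315657 = 0.017767.
z = (p̂ − p₀)/SE = (175/594 − 0.25)/0.017767 ≈ 2.5110.
p-value = P(Z ≤ z) with z = 2.5110 → 0.9940.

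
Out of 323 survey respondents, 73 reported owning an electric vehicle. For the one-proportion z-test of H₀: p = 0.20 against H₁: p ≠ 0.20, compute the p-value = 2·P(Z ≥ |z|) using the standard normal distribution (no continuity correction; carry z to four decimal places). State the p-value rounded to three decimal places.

p-value = 0.243

With x = 73 successes in n = 323, p̂ = 0.22601.
SE₀ = √(0.20·0.80/323) = 0.022257.
Test statistic (full precision, shown to 4 dp): z = (73/323 − 0.20)/SE₀ ≈ 1.1685.
From the standard normal, 2·P(Z ≥ |z|) = 0.243.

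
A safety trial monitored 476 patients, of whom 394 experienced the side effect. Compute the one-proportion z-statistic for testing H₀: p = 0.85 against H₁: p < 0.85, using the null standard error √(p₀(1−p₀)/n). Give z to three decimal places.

p̂ = 394/476 = 0.82773.
Under H₀, SE = √(p₀(1−p₀)/n) = √(0.85·0.15/476) = √0.000267857 = 0.016366.
z = (p̂ − p₀)/SE = (0.82773 − 0.85)/0.016366 = -1.361.

z = -1.361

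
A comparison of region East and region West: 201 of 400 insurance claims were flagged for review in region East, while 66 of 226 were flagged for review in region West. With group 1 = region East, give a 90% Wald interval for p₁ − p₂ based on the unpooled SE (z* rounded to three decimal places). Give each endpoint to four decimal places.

p̂₁ = 201/400 = 0.50250, p̂₂ = 66/226 = 0.29204; p̂₁ − p̂₂ = 0.21046.
Unpooled SE = √(p̂₁(1−p̂₁)/n₁ + p̂₂(1−p̂₂)/n₂) = √(0.000624984 + 0.000914826) = 0.039240.
z* = 1.645 at the 90% level. Margin = 1.645·0.039240 = 0.06455.
Interval: 0.21046 ± 0.06455 → (0.1459, 0.2750).

(0.1459, 0.2750)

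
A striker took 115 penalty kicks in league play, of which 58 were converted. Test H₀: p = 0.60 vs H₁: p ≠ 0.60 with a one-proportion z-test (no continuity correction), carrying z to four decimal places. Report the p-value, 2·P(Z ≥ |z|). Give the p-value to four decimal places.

The sample proportion is 58/115 = 0.50435.
Null standard error: √(0.60·0.40/115) = √0.002086957 = 0.045683.
Test statistic (full precision, shown to 4 dp): z = (58/115 − 0.60)/SE₀ ≈ -2.0938.
From the standard normal, 2·P(Z ≥ |z|) = 0.0363.

p-value = 0.0363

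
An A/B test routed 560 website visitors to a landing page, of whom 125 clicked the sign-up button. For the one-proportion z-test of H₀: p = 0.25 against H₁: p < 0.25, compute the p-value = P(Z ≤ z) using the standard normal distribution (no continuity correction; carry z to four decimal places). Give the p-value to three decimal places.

Sample proportion p̂ = 125/560 = 0.22321.
Null standard error: √(0.25·0.75/560) = √0.000334821 = 0.018298.
z = (p̂ − p₀)/SE = (125/560 − 0.25)/0.018298 ≈ -1.4639.
p-value = P(Z ≤ z) with z = -1.4639 → 0.072.

p-value = 0.072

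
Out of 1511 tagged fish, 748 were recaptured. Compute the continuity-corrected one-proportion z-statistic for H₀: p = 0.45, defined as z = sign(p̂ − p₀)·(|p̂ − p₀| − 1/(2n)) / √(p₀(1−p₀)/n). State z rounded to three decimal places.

z = 3.493

The sample proportion is 748/1511 = 0.49504. p̂ − p₀ = 0.045036.
1/(2n) = 0.000331.
Corrected numerator: |0.045036| − 0.000331 = 0.044705.
SE₀ = √(0.45·0.55/1511) = 0.012798.
z = +0.044705/0.012798 = 3.493.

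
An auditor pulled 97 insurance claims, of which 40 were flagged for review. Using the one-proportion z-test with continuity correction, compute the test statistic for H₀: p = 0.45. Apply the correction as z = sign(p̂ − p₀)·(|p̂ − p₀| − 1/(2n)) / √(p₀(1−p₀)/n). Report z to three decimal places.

z = -0.643

p̂ = 40/97 = 0.41237. p̂ − p₀ = -0.037629.
1/(2n) = 0.005155.
Corrected numerator: |-0.037629| − 0.005155 = 0.032474.
SE₀ = √(0.45·0.55/97) = 0.050513.
z = −0.032474/0.050513 = -0.643.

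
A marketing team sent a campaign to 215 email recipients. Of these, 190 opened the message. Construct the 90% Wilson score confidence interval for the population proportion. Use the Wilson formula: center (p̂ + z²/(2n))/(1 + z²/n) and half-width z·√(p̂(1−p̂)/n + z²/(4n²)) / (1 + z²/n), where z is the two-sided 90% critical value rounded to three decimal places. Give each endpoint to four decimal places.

(0.8429, 0.9150)

p̂ = 190/215 = 0.88372; z = 1.645, so z² = 2.706025.
Denominator 1 + z²/n = 1 + 2.706025/215 = 1.012586.
Center = (0.88372 + 0.006293)/1.012586 = 0.87895.
Radicand: p̂(1−p̂)/n + z²/(4n²) = 0.000477945 + 0.000014635 = 0.000492580.
Half-width = 1.645·√0.000492580/1.012586 = 0.03606.
Interval: 0.87895 ± 0.03606 → (0.8429, 0.9150).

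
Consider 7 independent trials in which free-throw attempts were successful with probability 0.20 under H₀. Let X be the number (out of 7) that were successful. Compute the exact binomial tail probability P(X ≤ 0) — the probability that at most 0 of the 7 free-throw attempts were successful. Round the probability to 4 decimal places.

P = 0.2097

X is binomial with n = 7 and p = 0.20.
P(X ≤ 0) = C(7,0)·0.20^0·0.80^7.
= 0.209715 = 0.2097.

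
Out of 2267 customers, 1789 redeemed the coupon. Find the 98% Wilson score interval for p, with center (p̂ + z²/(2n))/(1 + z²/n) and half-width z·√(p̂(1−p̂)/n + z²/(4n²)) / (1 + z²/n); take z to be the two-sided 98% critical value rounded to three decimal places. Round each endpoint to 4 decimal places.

(0.7685, 0.8084)

p̂ = 1789/2267 = 0.78915; z = 2.326, so z² = 5.410276.
Denominator 1 + z²/n = 1 + 5.410276/2267 = 1.002387.
Adjusted center: (0.78915 + z²/(2n))/1.002387 = 0.78846.
Radicand: p̂(1−p̂)/n + z²/(4n²) = 0.000073398 + 0.000000263 = 0.000073661.
Half-width = z·√(radicand)/denom = 2.326·0.008583/1.002387 = 0.01992.
So the interval runs from 0.7685 to 0.8084.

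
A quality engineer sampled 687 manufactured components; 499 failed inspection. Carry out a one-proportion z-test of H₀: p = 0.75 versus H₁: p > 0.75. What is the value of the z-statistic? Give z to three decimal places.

z = -1.432

p̂ = 499/687 = 0.72635.
Null standard error: √(0.75·0.25/687) = √0.000272926 = 0.016520.
z = (0.72635 − 0.75)/0.016520 = -0.02365/0.016520 = -1.432.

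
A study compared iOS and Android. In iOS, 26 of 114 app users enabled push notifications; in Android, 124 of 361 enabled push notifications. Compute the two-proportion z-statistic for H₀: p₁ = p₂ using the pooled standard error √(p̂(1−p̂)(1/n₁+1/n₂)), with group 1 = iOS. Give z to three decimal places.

p̂₁ = 26/114 = 0.22807, p̂₂ = 124/361 = 0.34349.
Pooled p̂ = (26+124)/(114+361) = 150/475 = 0.31579.
SE = √[p̂(1−p̂)(1/n₁+1/n₂)] = √[0.31579·0.68421·(1/114+1/361)] ≈ 0.049938.
z = (p̂₁ − p̂₂)/SE = (0.22807 − 0.34349)/0.049938 = -0.11542/0.049938 = -2.311.

z = -2.311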